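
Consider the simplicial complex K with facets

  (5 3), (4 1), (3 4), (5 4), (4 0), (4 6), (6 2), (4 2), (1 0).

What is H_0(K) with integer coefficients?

Order the vertices as 0 < 1 < 2 < 3 < 4 < 5 < 6. Listing each simplex with vertices in this order, K has dimension 1 with simplices:

  0-simplices (7): [0], [1], [2], [3], [4], [5], [6]
  1-simplices (9): [0,1], [0,4], [1,4], [2,4], [2,6], [3,4], [3,5], [4,5], [4,6]

Hence C_0 ≅ Z^7, C_1 ≅ Z^9.

∂_1: C_1 → C_0 maps an edge to its endpoints' difference, ∂[p,q] = q − p.
This gives a 7×9 integer matrix of rank 6; reducing to Smith normal form yields diagonal entries (1,1,1,1,1,1).

Reading off H_k = ker ∂_k / im ∂_{k+1}:

  H_0: rank C_0 − rank ∂_1 = 7 − 6 = 1, and the invariant factors of ∂_1 are all 1, so H_0 = Z.

(K is a triangulation of a wedge of 3 circles.)

H_0 = Z.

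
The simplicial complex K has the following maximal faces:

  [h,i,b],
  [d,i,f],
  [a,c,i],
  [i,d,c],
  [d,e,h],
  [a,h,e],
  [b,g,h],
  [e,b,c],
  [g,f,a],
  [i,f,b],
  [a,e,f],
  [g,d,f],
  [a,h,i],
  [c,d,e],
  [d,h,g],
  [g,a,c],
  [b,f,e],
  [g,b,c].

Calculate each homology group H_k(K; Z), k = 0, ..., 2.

Fix the vertex order a < b < c < d < e < f < g < h < i and write every simplex with vertices in increasing order. Then dim K = 2 and the simplices of K are:

  0-simplices (9): a, b, c, d, e, f, g, h, i
  1-simplices (27): ac, ae, af, ag, ah, ai, bc, be, bf, bg, bh, bi, cd, ce, cg, ci, de, df, dg, dh, di, ef, eh, fg, fi, gh, hi
  2-simplices (18): acg, aci, aef, aeh, afg, ahi, bce, bcg, bef, bfi, bgh, bhi, cde, cdi, deh, dfg, dfi, dgh

Hence C_0 ≅ Z^9, C_1 ≅ Z^27, C_2 ≅ Z^18.

Boundary ∂_1: C_1 → C_0 is given by ∂[p,q] = [q] − [p]. For instance
  ∂eh = h − e.
As a 9×27 matrix over Z this has rank 8, with invariant factors (1,1,1,1,1,1,1,1).

Boundary ∂_2: C_2 → C_1 acts by ∂[p,q,r] = [q,r] − [p,r] + [p,q]. For instance
  ∂dfi = fi − di + df,
  ∂ahi = hi − ai + ah.
The 27×18 boundary matrix has rank 17 and Smith normal form diag(1,1,1,1,1,1,1,1,1,1,1,1,1,1,1,1,1).

Reading off H_k = ker ∂_k / im ∂_{k+1}:

  H_0: rank C_0 − rank ∂_1 = 9 − 8 = 1, and the invariant factors of ∂_1 are all 1, so H_0 = Z.
  H_1: rank ker ∂_1 − rank ∂_2 = (27 − 8) − 17 = 2, and the invariant factors of ∂_2 are all 1, so H_1 = Z^2.
  H_2: rank ker ∂_2 − rank ∂_3 = (18 − 17) − 0 = 1, and there is no ∂_3, so H_2 = Z.

(K is a triangulation of the torus T^2.)

H_0 = Z,  H_1 = Z^2,  H_2 = Z.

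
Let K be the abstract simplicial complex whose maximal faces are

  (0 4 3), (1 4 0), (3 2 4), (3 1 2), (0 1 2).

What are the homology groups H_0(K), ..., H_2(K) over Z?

H_0 ≅ Z,  H_1 ≅ Z,  H_2 = 0.

K has 5 vertices, 10 edges, 5 triangles.
rank ∂_0 = 0, rank ∂_1 = 4 ⇒ b_0 = 5 − 0 − 4 = 1; all invariant factors of ∂_1 are 1 so no torsion. So H_0 ≅ Z.
rank ∂_1 = 4, rank ∂_2 = 5 ⇒ b_1 = 10 − 4 − 5 = 1; all invariant factors of ∂_2 are 1 so no torsion. So H_1 ≅ Z.
rank ∂_2 = 5, rank ∂_3 = 0 ⇒ b_2 = 5 − 5 − 0 = 0. So H_2 ≅ 0.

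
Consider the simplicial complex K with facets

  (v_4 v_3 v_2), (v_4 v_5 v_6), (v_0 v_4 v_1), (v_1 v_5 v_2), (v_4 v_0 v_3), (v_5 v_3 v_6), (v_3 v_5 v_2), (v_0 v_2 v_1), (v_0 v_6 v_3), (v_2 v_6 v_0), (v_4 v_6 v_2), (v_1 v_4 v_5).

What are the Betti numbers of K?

b_0 = 1, b_1 = 0, b_2 = 0.

We work with the vertex ordering v_0 < v_1 < v_2 < v_3 < v_4 < v_5 < v_6. The simplices of K, each written with vertices in increasing order, are:

  0-simplices (7): [v_0], [v_1], [v_2], [v_3], [v_4], [v_5], [v_6]
  1-simplices (18): (18 of them)
  2-simplices (12): (12 of them)

Hence C_0 ≅ Z^7, C_1 ≅ Z^18, C_2 ≅ Z^12.

Boundary ∂_1: C_1 → C_0 maps an edge to its endpoints' difference, ∂[p,q] = q − p. For instance
  ∂[v_3,v_5] = [v_5] − [v_3].
As a 7×18 matrix over Z this has rank 6, with invariant factors (1,1,1,1,1,1).

∂_2: C_2 → C_1 acts by ∂[p,q,r] = [q,r] − [p,r] + [p,q]. For instance
  ∂[v_2,v_3,v_4] = [v_3,v_4] − [v_2,v_4] + [v_2,v_3],
  ∂[v_4,v_5,v_6] = [v_5,v_6] − [v_4,v_6] + [v_4,v_5].
This gives a 18×12 integer matrix of rank 12; reducing to Smith normal form yields diagonal entries (1,1,1,1,1,1,1,1,1,1,1,2).

Reading off H_k = ker ∂_k / im ∂_{k+1}:

  H_0: rank C_0 − rank ∂_1 = 7 − 6 = 1, and the invariant factors of ∂_1 are all 1, so H_0 ≅ Z.
  H_1: rank ker ∂_1 − rank ∂_2 = (18 − 6) − 12 = 0, and ∂_2 has invariant factor 2 > 1, so H_1 ≅ Z_2.
  H_2: rank ker ∂_2 − rank ∂_3 = (12 − 12) − 0 = 0, and there is no ∂_3, so H_2 ≅ 0.

Hence the Betti numbers are b_0 = 1, b_1 = 0, b_2 = 0.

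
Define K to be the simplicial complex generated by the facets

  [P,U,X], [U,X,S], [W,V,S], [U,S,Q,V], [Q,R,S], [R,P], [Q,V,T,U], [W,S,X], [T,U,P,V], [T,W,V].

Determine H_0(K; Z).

Take the total order P < Q < R < S < T < U < V < W < X on the vertex set. Then K (dimension 3) consists of the simplices:

  0-simplices (9): P, Q, R, S, T, U, V, W, X
  1-simplices (22): PR, PT, PU, PV, PX, QR, QS, QT, QU, QV, RS, SU, SV, SW, SX, TU, TV, TW, UV, UX, VW, WX
  2-simplices (16): PTU, PTV, PUV, PUX, QRS, QSU, QSV, QTU, QTV, QUV, SUV, SUX, SVW, SWX, TUV, TVW
  3-simplices (3): PTUV, QSUV, QTUV

so the chain groups are C_0 ≅ Z^9, C_1 ≅ Z^22, C_2 ≅ Z^16, C_3 ≅ Z^3.

Boundary ∂_1: C_1 → C_0 sends each edge [p,q] (with p < q) to q − p.
As a 9×22 matrix over Z this has rank 8, with invariant factors (1,1,1,1,1,1,1,1).

Boundary ∂_2: C_2 → C_1 acts by ∂[p,q,r] = [q,r] − [p,r] + [p,q]. For instance
  ∂SWX = WX − SX + SW,
  ∂QRS = RS − QS + QR.
As a 22×16 matrix over Z this has rank 13, with invariant factors (1,1,1,1,1,1,1,1,1,1,1,1,1).

Boundary ∂_3: C_3 → C_2 sends each 3-simplex σ to the alternating sum Σ_i (−1)^i (σ with its i-th vertex removed). For instance
  ∂QTUV = TUV − QUV + QTV − QTU,
  ∂PTUV = TUV − PUV + PTV − PTU.
The 16×3 boundary matrix has rank 3 and Smith normal form diag(1,1,1).

Now H_k = ker ∂_k / im ∂_{k+1}, so:

  H_0: rank C_0 − rank ∂_1 = 9 − 8 = 1, and the invariant factors of ∂_1 are all 1, so H_0 ≅ Z.

H_0 = Z.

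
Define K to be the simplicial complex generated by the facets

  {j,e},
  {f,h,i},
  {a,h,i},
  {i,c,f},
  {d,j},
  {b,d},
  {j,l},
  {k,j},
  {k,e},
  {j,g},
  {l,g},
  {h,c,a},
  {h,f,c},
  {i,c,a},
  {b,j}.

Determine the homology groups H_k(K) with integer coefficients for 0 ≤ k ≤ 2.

H_0 = Z^2,  H_1 = Z^3,  H_2 = Z.

Take the total order a < b < c < d < e < f < g < h < i < j < k < l on the vertex set. Then K (dimension 2) consists of the simplices:

  0-simplices (12): a, b, c, d, e, f, g, h, i, j, k, l
  1-simplices (18): ac, ah, ai, bd, bj, cf, ch, ci, dj, ej, ek, fh, fi, gj, gl, hi, jk, jl
  2-simplices (6): ach, aci, ahi, cfh, cfi, fhi

so the chain groups are C_0 ≅ Z^12, C_1 ≅ Z^18, C_2 ≅ Z^6.

Boundary ∂_1: C_1 → C_0 sends each edge [p,q] (with p < q) to q − p. For instance
  ∂fh = h − f.
As a 12×18 matrix over Z this has rank 10, with invariant factors (1,1,1,1,1,1,1,1,1,1).

The boundary map ∂_2: C_2 → C_1 acts by ∂[p,q,r] = [q,r] − [p,r] + [p,q]. For instance
  ∂ach = ch − ah + ac,
  ∂cfi = fi − ci + cf.
This gives a 18×6 integer matrix of rank 5; reducing to Smith normal form yields diagonal entries (1,1,1,1,1).

From H_k ≅ ker(∂_k) / im(∂_{k+1}) we obtain:

  H_0: rank C_0 − rank ∂_1 = 12 − 10 = 2, and the invariant factors of ∂_1 are all 1, so H_0 = Z^2.
  H_1: rank ker ∂_1 − rank ∂_2 = (18 − 10) − 5 = 3, and the invariant factors of ∂_2 are all 1, so H_1 = Z^3.
  H_2: rank ker ∂_2 − rank ∂_3 = (6 − 5) − 0 = 1, and there is no ∂_3, so H_2 = Z.

(K is a triangulation of the disjoint union of the 2-sphere S^2 and a wedge of 3 circles.)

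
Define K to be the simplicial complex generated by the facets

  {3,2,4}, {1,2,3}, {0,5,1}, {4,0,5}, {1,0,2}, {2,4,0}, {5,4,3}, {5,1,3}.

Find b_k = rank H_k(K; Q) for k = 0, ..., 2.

We work with the vertex ordering 0 < 1 < 2 < 3 < 4 < 5. The simplices of K, each written with vertices in increasing order, are:

  0-simplices (6): [0], [1], [2], [3], [4], [5]
  1-simplices (12): [0,1], [0,2], [0,4], [0,5], [1,2], [1,3], [1,5], [2,3], [2,4], [3,4], [3,5], [4,5]
  2-simplices (8): [0,1,2], [0,1,5], [0,2,4], [0,4,5], [1,2,3], [1,3,5], [2,3,4], [3,4,5]

giving chain groups C_0 ≅ Z^6, C_1 ≅ Z^12, C_2 ≅ Z^8.

∂_1: C_1 → C_0 maps an edge to its endpoints' difference, ∂[p,q] = q − p.
As a 6×12 matrix over Z this has rank 5, with invariant factors (1,1,1,1,1).

The boundary map ∂_2: C_2 → C_1 sends each 2-simplex [p,q,r] to [q,r] − [p,r] + [p,q]. For instance
  ∂[1,3,5] = [3,5] − [1,5] + [1,3],
  ∂[0,4,5] = [4,5] − [0,5] + [0,4].
The 12×8 boundary matrix has rank 7 and Smith normal form diag(1,1,1,1,1,1,1).

Computing H_k = (kernel of ∂_k) / (image of ∂_{k+1}):

  H_0: rank C_0 − rank ∂_1 = 6 − 5 = 1, and the invariant factors of ∂_1 are all 1, so H_0 = Z.
  H_1: rank ker ∂_1 − rank ∂_2 = (12 − 5) − 7 = 0, and the invariant factors of ∂_2 are all 1, so H_1 = 0.
  H_2: rank ker ∂_2 − rank ∂_3 = (8 − 7) − 0 = 1, and there is no ∂_3, so H_2 = Z.

Hence the Betti numbers are b_0 = 1, b_1 = 0, b_2 = 1.

b_0 = 1, b_1 = 0, b_2 = 1.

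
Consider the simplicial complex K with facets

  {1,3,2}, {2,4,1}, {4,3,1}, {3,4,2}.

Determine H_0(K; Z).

H_0 = Z.

Order the vertices as 1 < 2 < 3 < 4. Listing each simplex with vertices in this order, K has dimension 2 with simplices:

  0-simplices (4): [1], [2], [3], [4]
  1-simplices (6): [1,2], [1,3], [1,4], [2,3], [2,4], [3,4]
  2-simplices (4): [1,2,3], [1,2,4], [1,3,4], [2,3,4]

giving chain groups C_0 ≅ Z^4, C_1 ≅ Z^6, C_2 ≅ Z^4.

Boundary ∂_1: C_1 → C_0 is given by ∂[p,q] = [q] − [p].
This gives a 4×6 integer matrix of rank 3; reducing to Smith normal form yields diagonal entries (1,1,1).

∂_2: C_2 → C_1 acts by ∂[p,q,r] = [q,r] − [p,r] + [p,q]. For instance
  ∂[2,3,4] = [3,4] − [2,4] + [2,3],
  ∂[1,2,4] = [2,4] − [1,4] + [1,2].
The 6×4 boundary matrix has rank 3 and Smith normal form diag(1,1,1).

From H_k ≅ ker(∂_k) / im(∂_{k+1}) we obtain:

  H_0: rank C_0 − rank ∂_1 = 4 − 3 = 1, and the invariant factors of ∂_1 are all 1, so H_0 = Z.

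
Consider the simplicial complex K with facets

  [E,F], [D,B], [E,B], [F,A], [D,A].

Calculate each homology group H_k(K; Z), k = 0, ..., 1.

H_0 ≅ Z,  H_1 ≅ Z.

Take the total order A < B < D < E < F on the vertex set. Then K (dimension 1) consists of the simplices:

  0-simplices (5): A, B, D, E, F
  1-simplices (5): AD, AF, BD, BE, EF

Hence C_0 ≅ Z^5, C_1 ≅ Z^5.

Boundary ∂_1: C_1 → C_0 maps an edge to its endpoints' difference, ∂[p,q] = q − p. For instance
  ∂BE = E − B.
The resulting 5×5 matrix has rank 4, and its Smith normal form has invariant factors (1,1,1,1).

Reading off H_k = ker ∂_k / im ∂_{k+1}:

  H_0: rank C_0 − rank ∂_1 = 5 − 4 = 1, and the invariant factors of ∂_1 are all 1, so H_0 ≅ Z.
  H_1: rank ker ∂_1 − rank ∂_2 = (5 − 4) − 0 = 1, and there is no ∂_2, so H_1 ≅ Z.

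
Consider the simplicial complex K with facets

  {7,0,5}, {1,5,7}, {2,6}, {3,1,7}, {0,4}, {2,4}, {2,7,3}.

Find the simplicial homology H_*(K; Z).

Order the vertices as 0 < 1 < 2 < 3 < 4 < 5 < 6 < 7. Listing each simplex with vertices in this order, K has dimension 2 with simplices:

  0-simplices (8): [0], [1], [2], [3], [4], [5], [6], [7]
  1-simplices (12): [0,4], [0,5], [0,7], [1,3], [1,5], [1,7], [2,3], [2,4], [2,6], [2,7], [3,7], [5,7]
  2-simplices (4): [0,5,7], [1,3,7], [1,5,7], [2,3,7]

so the chain groups are C_0 ≅ Z^8, C_1 ≅ Z^12, C_2 ≅ Z^4.

The boundary map ∂_1: C_1 → C_0 sends each edge [p,q] (with p < q) to q − p.
The resulting 8×12 matrix has rank 7, and its Smith normal form has invariant factors (1,1,1,1,1,1,1).

The boundary map ∂_2: C_2 → C_1 acts by ∂[p,q,r] = [q,r] − [p,r] + [p,q]. For instance
  ∂[1,5,7] = [5,7] − [1,7] + [1,5],
  ∂[1,3,7] = [3,7] − [1,7] + [1,3].
As a 12×4 matrix over Z this has rank 4, with invariant factors (1,1,1,1).

From H_k ≅ ker(∂_k) / im(∂_{k+1}) we obtain:

  H_0: rank C_0 − rank ∂_1 = 8 − 7 = 1, and the invariant factors of ∂_1 are all 1, so H_0 ≅ Z.
  H_1: rank ker ∂_1 − rank ∂_2 = (12 − 7) − 4 = 1, and the invariant factors of ∂_2 are all 1, so H_1 ≅ Z.
  H_2: rank ker ∂_2 − rank ∂_3 = (4 − 4) − 0 = 0, and there is no ∂_3, so H_2 ≅ 0.

As a check, the Euler characteristic is 8 − 12 + 4 = 0, which agrees with 1 − 1 + 0 = 0.

H_0 ≅ Z,  H_1 ≅ Z,  H_2 = 0.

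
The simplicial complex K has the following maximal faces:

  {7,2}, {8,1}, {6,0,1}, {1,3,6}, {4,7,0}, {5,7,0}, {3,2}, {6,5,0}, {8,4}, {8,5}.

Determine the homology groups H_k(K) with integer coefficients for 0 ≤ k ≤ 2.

Take the total order 0 < 1 < 2 < 3 < 4 < 5 < 6 < 7 < 8 on the vertex set. Then K (dimension 2) consists of the simplices:

  0-simplices (9): [0], [1], [2], [3], [4], [5], [6], [7], [8]
  1-simplices (16): [0,1], [0,4], [0,5], [0,6], [0,7], [1,3], [1,6], [1,8], [2,3], [2,7], [3,6], [4,7], [4,8], [5,6], [5,7], [5,8]
  2-simplices (5): [0,1,6], [0,4,7], [0,5,6], [0,5,7], [1,3,6]

Hence C_0 ≅ Z^9, C_1 ≅ Z^16, C_2 ≅ Z^5.

Boundary ∂_1: C_1 → C_0 is given by ∂[p,q] = [q] − [p]. For instance
  ∂[2,3] = [3] − [2].
The 9×16 boundary matrix has rank 8 and Smith normal form diag(1,1,1,1,1,1,1,1).

Boundary ∂_2: C_2 → C_1 acts by ∂[p,q,r] = [q,r] − [p,r] + [p,q]. For instance
  ∂[0,1,6] = [1,6] − [0,6] + [0,1],
  ∂[0,4,7] = [4,7] − [0,7] + [0,4].
This gives a 16×5 integer matrix of rank 5; reducing to Smith normal form yields diagonal entries (1,1,1,1,1).

Now H_k = ker ∂_k / im ∂_{k+1}, so:

  H_0: rank C_0 − rank ∂_1 = 9 − 8 = 1, and the invariant factors of ∂_1 are all 1, so H_0 = Z.
  H_1: rank ker ∂_1 − rank ∂_2 = (16 − 8) − 5 = 3, and the invariant factors of ∂_2 are all 1, so H_1 = Z^3.
  H_2: rank ker ∂_2 − rank ∂_3 = (5 − 5) − 0 = 0, and there is no ∂_3, so H_2 = 0.

As a check, the Euler characteristic is 9 − 16 + 5 = -2, which agrees with 1 − 3 + 0 = -2.

H_0 ≅ Z,  H_1 ≅ Z^3,  H_2 = 0.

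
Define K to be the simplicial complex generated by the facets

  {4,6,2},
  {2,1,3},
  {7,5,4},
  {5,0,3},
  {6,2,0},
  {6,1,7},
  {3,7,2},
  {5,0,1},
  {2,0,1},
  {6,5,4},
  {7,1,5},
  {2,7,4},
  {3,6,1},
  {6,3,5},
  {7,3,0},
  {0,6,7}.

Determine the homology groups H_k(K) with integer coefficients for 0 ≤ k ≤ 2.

Take the total order 0 < 1 < 2 < 3 < 4 < 5 < 6 < 7 on the vertex set. Then K (dimension 2) consists of the simplices:

  0-simplices (8): [0], [1], [2], [3], [4], [5], [6], [7]
  1-simplices (24): (24 of them)
  2-simplices (16): [0,1,2], [0,1,5], [0,2,6], [0,3,5], [0,3,7], [0,6,7], [1,2,3], [1,3,6], [1,5,7], [1,6,7], [2,3,7], [2,4,6], [2,4,7], [3,5,6], [4,5,6], [4,5,7]

Hence C_0 ≅ Z^8, C_1 ≅ Z^24, C_2 ≅ Z^16.

The boundary map ∂_1: C_1 → C_0 sends each edge [p,q] (with p < q) to q − p. For instance
  ∂[2,7] = [7] − [2].
This gives a 8×24 integer matrix of rank 7; reducing to Smith normal form yields diagonal entries (1,1,1,1,1,1,1).

∂_2: C_2 → C_1 maps a triangle to the signed sum of its edges. For instance
  ∂[1,3,6] = [3,6] − [1,6] + [1,3],
  ∂[0,6,7] = [6,7] − [0,7] + [0,6].
This gives a 24×16 integer matrix of rank 15; reducing to Smith normal form yields diagonal entries (1,1,1,1,1,1,1,1,1,1,1,1,1,1,1).

Reading off H_k = ker ∂_k / im ∂_{k+1}:

  H_0: rank C_0 − rank ∂_1 = 8 − 7 = 1, and the invariant factors of ∂_1 are all 1, so H_0 ≅ Z.
  H_1: rank ker ∂_1 − rank ∂_2 = (24 − 7) − 15 = 2, and the invariant factors of ∂_2 are all 1, so H_1 ≅ Z^2.
  H_2: rank ker ∂_2 − rank ∂_3 = (16 − 15) − 0 = 1, and there is no ∂_3, so H_2 ≅ Z.

H_0 ≅ Z,  H_1 ≅ Z^2,  H_2 ≅ Z.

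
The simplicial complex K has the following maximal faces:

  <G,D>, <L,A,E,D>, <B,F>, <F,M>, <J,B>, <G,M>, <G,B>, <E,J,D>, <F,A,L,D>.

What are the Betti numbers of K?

Order the vertices as A < B < D < E < F < G < J < L < M. Listing each simplex with vertices in this order, K has dimension 3 with simplices:

  0-simplices (9): A, B, D, E, F, G, J, L, M
  1-simplices (17): AD, AE, AF, AL, BF, BG, BJ, DE, DF, DG, DJ, DL, EJ, EL, FL, FM, GM
  2-simplices (8): ADE, ADF, ADL, AEL, AFL, DEJ, DEL, DFL
  3-simplices (2): ADEL, ADFL

Hence C_0 ≅ Z^9, C_1 ≅ Z^17, C_2 ≅ Z^8, C_3 ≅ Z^2.

The boundary map ∂_1: C_1 → C_0 is given by ∂[p,q] = [q] − [p].
The resulting 9×17 matrix has rank 8, and its Smith normal form has invariant factors (1,1,1,1,1,1,1,1).

Boundary ∂_2: C_2 → C_1 acts by ∂[p,q,r] = [q,r] − [p,r] + [p,q]. For instance
  ∂DFL = FL − DL + DF,
  ∂ADF = DF − AF + AD.
As a 17×8 matrix over Z this has rank 6, with invariant factors (1,1,1,1,1,1).

∂_3: C_3 → C_2 sends each 3-simplex σ to the alternating sum Σ_i (−1)^i (σ with its i-th vertex removed). For instance
  ∂ADEL = DEL − AEL + ADL − ADE,
  ∂ADFL = DFL − AFL + ADL − ADF.
The 8×2 boundary matrix has rank 2 and Smith normal form diag(1,1).

Reading off H_k = ker ∂_k / im ∂_{k+1}:

  H_0: rank C_0 − rank ∂_1 = 9 − 8 = 1, and the invariant factors of ∂_1 are all 1, so H_0 = Z.
  H_1: rank ker ∂_1 − rank ∂_2 = (17 − 8) − 6 = 3, and the invariant factors of ∂_2 are all 1, so H_1 = Z^3.
  H_2: rank ker ∂_2 − rank ∂_3 = (8 − 6) − 2 = 0, and the invariant factors of ∂_3 are all 1, so H_2 = 0.
  H_3: rank ker ∂_3 − rank ∂_4 = (2 − 2) − 0 = 0, and there is no ∂_4, so H_3 = 0.

As a check, the Euler characteristic is 9 − 17 + 8 − 2 = -2, which agrees with 1 − 3 + 0 − 0 = -2.

Hence the Betti numbers are b_0 = 1, b_1 = 3, b_2 = 0, b_3 = 0.

b_0 = 1, b_1 = 3, b_2 = 0, b_3 = 0.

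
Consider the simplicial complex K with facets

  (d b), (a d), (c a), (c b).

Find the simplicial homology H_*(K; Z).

K has 4 vertices, 4 edges.
rank ∂_0 = 0, rank ∂_1 = 3 ⇒ b_0 = 4 − 0 − 3 = 1; all invariant factors of ∂_1 are 1 so no torsion. So H_0 ≅ Z.
rank ∂_1 = 3, rank ∂_2 = 0 ⇒ b_1 = 4 − 3 − 0 = 1. So H_1 ≅ Z.

H_0 = Z,  H_1 = Z.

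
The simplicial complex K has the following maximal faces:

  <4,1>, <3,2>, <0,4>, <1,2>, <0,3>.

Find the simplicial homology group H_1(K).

H_1 = Z.

Take the total order 0 < 1 < 2 < 3 < 4 on the vertex set. Then K (dimension 1) consists of the simplices:

  0-simplices (5): [0], [1], [2], [3], [4]
  1-simplices (5): [0,3], [0,4], [1,2], [1,4], [2,3]

giving chain groups C_0 ≅ Z^5, C_1 ≅ Z^5.

∂_1: C_1 → C_0 is given by ∂[p,q] = [q] − [p].
The resulting 5×5 matrix has rank 4, and its Smith normal form has invariant factors (1,1,1,1).

Reading off H_k = ker ∂_k / im ∂_{k+1}:

  H_1: rank ker ∂_1 − rank ∂_2 = (5 − 4) − 0 = 1, and there is no ∂_2, so H_1 ≅ Z.

(K is a triangulation of the circle S^1.)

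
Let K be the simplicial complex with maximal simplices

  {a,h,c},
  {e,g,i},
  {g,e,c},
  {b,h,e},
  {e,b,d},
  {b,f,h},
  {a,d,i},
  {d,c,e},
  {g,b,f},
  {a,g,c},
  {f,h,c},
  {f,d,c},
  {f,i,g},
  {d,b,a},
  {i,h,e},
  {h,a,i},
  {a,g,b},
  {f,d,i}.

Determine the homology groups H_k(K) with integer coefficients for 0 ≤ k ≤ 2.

Fix the vertex order a < b < c < d < e < f < g < h < i and write every simplex with vertices in increasing order. Then dim K = 2 and the simplices of K are:

  0-simplices (9): a, b, c, d, e, f, g, h, i
  1-simplices (27): ab, ac, ad, ag, ah, ai, bd, be, bf, bg, bh, cd, ce, cf, cg, ch, de, df, di, eg, eh, ei, fg, fh, fi, gi, hi
  2-simplices (18): abd, abg, acg, ach, adi, ahi, bde, beh, bfg, bfh, cde, cdf, ceg, cfh, dfi, egi, ehi, fgi

so the chain groups are C_0 ≅ Z^9, C_1 ≅ Z^27, C_2 ≅ Z^18.

Boundary ∂_1: C_1 → C_0 is given by ∂[p,q] = [q] − [p].
The 9×27 boundary matrix has rank 8 and Smith normal form diag(1,1,1,1,1,1,1,1).

∂_2: C_2 → C_1 sends each 2-simplex [p,q,r] to [q,r] − [p,r] + [p,q]. For instance
  ∂ehi = hi − ei + eh,
  ∂bfg = fg − bg + bf.
This gives a 27×18 integer matrix of rank 17; reducing to Smith normal form yields diagonal entries (1,1,1,1,1,1,1,1,1,1,1,1,1,1,1,1,1).

Computing H_k = (kernel of ∂_k) / (image of ∂_{k+1}):

  H_0: rank C_0 − rank ∂_1 = 9 − 8 = 1, and the invariant factors of ∂_1 are all 1, so H_0 ≅ Z.
  H_1: rank ker ∂_1 − rank ∂_2 = (27 − 8) − 17 = 2, and the invariant factors of ∂_2 are all 1, so H_1 ≅ Z^2.
  H_2: rank ker ∂_2 − rank ∂_3 = (18 − 17) − 0 = 1, and there is no ∂_3, so H_2 ≅ Z.

As a check, the Euler characteristic is 9 − 27 + 18 = 0, which agrees with 1 − 2 + 1 = 0.

H_0 = Z,  H_1 = Z^2,  H_2 = Z.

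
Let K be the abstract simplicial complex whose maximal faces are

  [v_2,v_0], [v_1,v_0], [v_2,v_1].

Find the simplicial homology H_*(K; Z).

H_0 = Z,  H_1 = Z.

Take the total order v_0 < v_1 < v_2 on the vertex set. Then K (dimension 1) consists of the simplices:

  0-simplices (3): [v_0], [v_1], [v_2]
  1-simplices (3): [v_0,v_1], [v_0,v_2], [v_1,v_2]

so the chain groups are C_0 ≅ Z^3, C_1 ≅ Z^3.

The boundary map ∂_1: C_1 → C_0 maps an edge to its endpoints' difference, ∂[p,q] = q − p. For instance
  ∂[v_0,v_2] = [v_2] − [v_0].
The 3×3 boundary matrix has rank 2 and Smith normal form diag(1,1).

Computing H_k = (kernel of ∂_k) / (image of ∂_{k+1}):

  H_0: rank C_0 − rank ∂_1 = 3 − 2 = 1, and the invariant factors of ∂_1 are all 1, so H_0 ≅ Z.
  H_1: rank ker ∂_1 − rank ∂_2 = (3 − 2) − 0 = 1, and there is no ∂_2, so H_1 ≅ Z.

As a check, the Euler characteristic is 3 − 3 = 0, which agrees with 1 − 1 = 0.
(K is a triangulation of the circle S^1.)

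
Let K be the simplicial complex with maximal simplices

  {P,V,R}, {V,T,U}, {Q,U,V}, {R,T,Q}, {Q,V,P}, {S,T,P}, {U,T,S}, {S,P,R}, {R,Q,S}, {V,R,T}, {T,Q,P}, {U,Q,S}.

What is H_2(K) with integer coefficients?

Fix the vertex order P < Q < R < S < T < U < V and write every simplex with vertices in increasing order. Then dim K = 2 and the simplices of K are:

  0-simplices (7): P, Q, R, S, T, U, V
  1-simplices (18): PQ, PR, PS, PT, PV, QR, QS, QT, QU, QV, RS, RT, RV, ST, SU, TU, TV, UV
  2-simplices (12): PQT, PQV, PRS, PRV, PST, QRS, QRT, QSU, QUV, RTV, STU, TUV

so the chain groups are C_0 ≅ Z^7, C_1 ≅ Z^18, C_2 ≅ Z^12.

∂_1: C_1 → C_0 is given by ∂[p,q] = [q] − [p].
As a 7×18 matrix over Z this has rank 6, with invariant factors (1,1,1,1,1,1).

Boundary ∂_2: C_2 → C_1 maps a triangle to the signed sum of its edges. For instance
  ∂QUV = UV − QV + QU,
  ∂QRT = RT − QT + QR.
As a 18×12 matrix over Z this has rank 12, with invariant factors (1,1,1,1,1,1,1,1,1,1,1,2).

Computing H_k = (kernel of ∂_k) / (image of ∂_{k+1}):

  H_2: rank ker ∂_2 − rank ∂_3 = (12 − 12) − 0 = 0, and there is no ∂_3, so H_2 ≅ 0.

(K is a triangulation of the real projective plane RP^2.)

H_2 ≅ 0.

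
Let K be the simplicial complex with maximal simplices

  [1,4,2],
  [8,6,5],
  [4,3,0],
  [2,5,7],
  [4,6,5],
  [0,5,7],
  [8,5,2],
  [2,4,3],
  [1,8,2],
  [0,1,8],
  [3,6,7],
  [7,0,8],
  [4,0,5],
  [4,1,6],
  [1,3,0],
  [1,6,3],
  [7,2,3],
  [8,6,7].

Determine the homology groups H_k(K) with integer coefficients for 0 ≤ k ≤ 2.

Order the vertices as 0 < 1 < 2 < 3 < 4 < 5 < 6 < 7 < 8. Listing each simplex with vertices in this order, K has dimension 2 with simplices:

  0-simplices (9): [0], [1], [2], [3], [4], [5], [6], [7], [8]
  1-simplices (27): (27 of them)
  2-simplices (18): [0,1,3], [0,1,8], [0,3,4], [0,4,5], [0,5,7], [0,7,8], [1,2,4], [1,2,8], [1,3,6], [1,4,6], [2,3,4], [2,3,7], [2,5,7], [2,5,8], [3,6,7], [4,5,6], [5,6,8], [6,7,8]

so the chain groups are C_0 ≅ Z^9, C_1 ≅ Z^27, C_2 ≅ Z^18.

The boundary map ∂_1: C_1 → C_0 maps an edge to its endpoints' difference, ∂[p,q] = q − p. For instance
  ∂[2,5] = [5] − [2].
The resulting 9×27 matrix has rank 8, and its Smith normal form has invariant factors (1,1,1,1,1,1,1,1).

The boundary map ∂_2: C_2 → C_1 sends each 2-simplex [p,q,r] to [q,r] − [p,r] + [p,q]. For instance
  ∂[0,3,4] = [3,4] − [0,4] + [0,3],
  ∂[4,5,6] = [5,6] − [4,6] + [4,5].
This gives a 27×18 integer matrix of rank 18; reducing to Smith normal form yields diagonal entries (1,1,1,1,1,1,1,1,1,1,1,1,1,1,1,1,1,2).

Now H_k = ker ∂_k / im ∂_{k+1}, so:

  H_0: rank C_0 − rank ∂_1 = 9 − 8 = 1, and the invariant factors of ∂_1 are all 1, so H_0 ≅ Z.
  H_1: rank ker ∂_1 − rank ∂_2 = (27 − 8) − 18 = 1, and ∂_2 has invariant factor 2 > 1, so H_1 ≅ Z ⊕ Z/2Z.
  H_2: rank ker ∂_2 − rank ∂_3 = (18 − 18) − 0 = 0, and there is no ∂_3, so H_2 ≅ 0.

As a check, the Euler characteristic is 9 − 27 + 18 = 0, which agrees with 1 − 1 + 0 = 0.

H_0 = Z,  H_1 = Z ⊕ Z/2Z,  H_2 = 0.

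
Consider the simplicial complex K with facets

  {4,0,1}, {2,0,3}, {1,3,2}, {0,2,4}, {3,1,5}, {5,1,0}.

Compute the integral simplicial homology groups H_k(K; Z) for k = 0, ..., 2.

Order the vertices as 0 < 1 < 2 < 3 < 4 < 5. Listing each simplex with vertices in this order, K has dimension 2 with simplices:

  0-simplices (6): [0], [1], [2], [3], [4], [5]
  1-simplices (12): [0,1], [0,2], [0,3], [0,4], [0,5], [1,2], [1,3], [1,4], [1,5], [2,3], [2,4], [3,5]
  2-simplices (6): [0,1,4], [0,1,5], [0,2,3], [0,2,4], [1,2,3], [1,3,5]

so the chain groups are C_0 ≅ Z^6, C_1 ≅ Z^12, C_2 ≅ Z^6.

∂_1: C_1 → C_0 is given by ∂[p,q] = [q] − [p]. For instance
  ∂[1,5] = [5] − [1].
The 6×12 boundary matrix has rank 5 and Smith normal form diag(1,1,1,1,1).

The boundary map ∂_2: C_2 → C_1 acts by ∂[p,q,r] = [q,r] − [p,r] + [p,q]. For instance
  ∂[0,2,3] = [2,3] − [0,3] + [0,2],
  ∂[1,3,5] = [3,5] − [1,5] + [1,3].
The resulting 12×6 matrix has rank 6, and its Smith normal form has invariant factors (1,1,1,1,1,1).

From H_k ≅ ker(∂_k) / im(∂_{k+1}) we obtain:

  H_0: rank C_0 − rank ∂_1 = 6 − 5 = 1, and the invariant factors of ∂_1 are all 1, so H_0 ≅ Z.
  H_1: rank ker ∂_1 − rank ∂_2 = (12 − 5) − 6 = 1, and the invariant factors of ∂_2 are all 1, so H_1 ≅ Z.
  H_2: rank ker ∂_2 − rank ∂_3 = (6 − 6) − 0 = 0, and there is no ∂_3, so H_2 ≅ 0.

As a check, the Euler characteristic is 6 − 12 + 6 = 0, which agrees with 1 − 1 + 0 = 0.

H_0 ≅ Z,  H_1 ≅ Z,  H_2 = 0.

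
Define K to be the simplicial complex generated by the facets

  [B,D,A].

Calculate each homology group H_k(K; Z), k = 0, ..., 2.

H_0 ≅ Z,  H_1 = 0,  H_2 = 0.

Fix the vertex order A < B < D and write every simplex with vertices in increasing order. Then dim K = 2 and the simplices of K are:

  0-simplices (3): A, B, D
  1-simplices (3): AB, AD, BD
  2-simplices (1): ABD

giving chain groups C_0 ≅ Z^3, C_1 ≅ Z^3, C_2 ≅ Z^1.

Boundary ∂_1: C_1 → C_0 is given by ∂[p,q] = [q] − [p].
The 3×3 boundary matrix has rank 2 and Smith normal form diag(1,1).

The boundary map ∂_2: C_2 → C_1 sends each 2-simplex [p,q,r] to [q,r] − [p,r] + [p,q]. For instance
  ∂ABD = BD − AD + AB.
The resulting 3×1 matrix has rank 1, and its Smith normal form has invariant factors (1).

From H_k ≅ ker(∂_k) / im(∂_{k+1}) we obtain:

  H_0: rank C_0 − rank ∂_1 = 3 − 2 = 1, and the invariant factors of ∂_1 are all 1, so H_0 ≅ Z.
  H_1: rank ker ∂_1 − rank ∂_2 = (3 − 2) − 1 = 0, and the invariant factors of ∂_2 are all 1, so H_1 ≅ 0.
  H_2: rank ker ∂_2 − rank ∂_3 = (1 − 1) − 0 = 0, and there is no ∂_3, so H_2 ≅ 0.

(K is a triangulation of the 2-simplex.)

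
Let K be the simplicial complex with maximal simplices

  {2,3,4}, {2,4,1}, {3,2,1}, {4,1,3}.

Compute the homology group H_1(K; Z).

H_1 = 0.

We work with the vertex ordering 1 < 2 < 3 < 4. The simplices of K, each written with vertices in increasing order, are:

  0-simplices (4): [1], [2], [3], [4]
  1-simplices (6): [1,2], [1,3], [1,4], [2,3], [2,4], [3,4]
  2-simplices (4): [1,2,3], [1,2,4], [1,3,4], [2,3,4]

giving chain groups C_0 ≅ Z^4, C_1 ≅ Z^6, C_2 ≅ Z^4.

Boundary ∂_1: C_1 → C_0 sends each edge [p,q] (with p < q) to q − p.
As a 4×6 matrix over Z this has rank 3, with invariant factors (1,1,1).

The boundary map ∂_2: C_2 → C_1 sends each 2-simplex [p,q,r] to [q,r] − [p,r] + [p,q]. For instance
  ∂[1,2,3] = [2,3] − [1,3] + [1,2],
  ∂[1,2,4] = [2,4] − [1,4] + [1,2].
The resulting 6×4 matrix has rank 3, and its Smith normal form has invariant factors (1,1,1).

Reading off H_k = ker ∂_k / im ∂_{k+1}:

  H_1: rank ker ∂_1 − rank ∂_2 = (6 − 3) − 3 = 0, and the invariant factors of ∂_2 are all 1, so H_1 = 0.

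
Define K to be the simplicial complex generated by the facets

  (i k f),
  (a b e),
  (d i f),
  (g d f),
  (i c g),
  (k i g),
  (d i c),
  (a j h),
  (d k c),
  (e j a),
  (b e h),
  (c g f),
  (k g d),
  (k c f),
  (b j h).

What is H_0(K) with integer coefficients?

Order the vertices as a < b < c < d < e < f < g < h < i < j < k. Listing each simplex with vertices in this order, K has dimension 2 with simplices:

  0-simplices (11): a, b, c, d, e, f, g, h, i, j, k
  1-simplices (25): ab, ae, ah, aj, be, bh, bj, cd, cf, cg, ci, ck, df, dg, di, dk, eh, ej, fg, fi, fk, gi, gk, hj, ik
  2-simplices (15): abe, aej, ahj, beh, bhj, cdi, cdk, cfg, cfk, cgi, dfg, dfi, dgk, fik, gik

giving chain groups C_0 ≅ Z^11, C_1 ≅ Z^25, C_2 ≅ Z^15.

The boundary map ∂_1: C_1 → C_0 sends each edge [p,q] (with p < q) to q − p. For instance
  ∂df = f − d.
The resulting 11×25 matrix has rank 9, and its Smith normal form has invariant factors (1,1,1,1,1,1,1,1,1).

The boundary map ∂_2: C_2 → C_1 acts by ∂[p,q,r] = [q,r] − [p,r] + [p,q]. For instance
  ∂gik = ik − gk + gi,
  ∂dfg = fg − dg + df.
As a 25×15 matrix over Z this has rank 15, with invariant factors (1,1,1,1,1,1,1,1,1,1,1,1,1,1,2).

From H_k ≅ ker(∂_k) / im(∂_{k+1}) we obtain:

  H_0: rank C_0 − rank ∂_1 = 11 − 9 = 2, and the invariant factors of ∂_1 are all 1, so H_0 = Z^2.

H_0 = Z^2.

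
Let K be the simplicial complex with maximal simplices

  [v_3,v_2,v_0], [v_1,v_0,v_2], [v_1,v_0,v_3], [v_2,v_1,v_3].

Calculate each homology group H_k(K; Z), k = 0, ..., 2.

H_0 = Z,  H_1 = 0,  H_2 = Z.

We work with the vertex ordering v_0 < v_1 < v_2 < v_3. The simplices of K, each written with vertices in increasing order, are:

  0-simplices (4): [v_0], [v_1], [v_2], [v_3]
  1-simplices (6): [v_0,v_1], [v_0,v_2], [v_0,v_3], [v_1,v_2], [v_1,v_3], [v_2,v_3]
  2-simplices (4): [v_0,v_1,v_2], [v_0,v_1,v_3], [v_0,v_2,v_3], [v_1,v_2,v_3]

giving chain groups C_0 ≅ Z^4, C_1 ≅ Z^6, C_2 ≅ Z^4.

Boundary ∂_1: C_1 → C_0 maps an edge to its endpoints' difference, ∂[p,q] = q − p. For instance
  ∂[v_0,v_3] = [v_3] − [v_0].
As a 4×6 matrix over Z this has rank 3, with invariant factors (1,1,1).

Boundary ∂_2: C_2 → C_1 sends each 2-simplex [p,q,r] to [q,r] − [p,r] + [p,q]. For instance
  ∂[v_0,v_1,v_3] = [v_1,v_3] − [v_0,v_3] + [v_0,v_1],
  ∂[v_0,v_2,v_3] = [v_2,v_3] − [v_0,v_3] + [v_0,v_2].
The 6×4 boundary matrix has rank 3 and Smith normal form diag(1,1,1).

Computing H_k = (kernel of ∂_k) / (image of ∂_{k+1}):

  H_0: rank C_0 − rank ∂_1 = 4 − 3 = 1, and the invariant factors of ∂_1 are all 1, so H_0 = Z.
  H_1: rank ker ∂_1 − rank ∂_2 = (6 − 3) − 3 = 0, and the invariant factors of ∂_2 are all 1, so H_1 = 0.
  H_2: rank ker ∂_2 − rank ∂_3 = (4 − 3) − 0 = 1, and there is no ∂_3, so H_2 = Z.

As a check, the Euler characteristic is 4 − 6 + 4 = 2, which agrees with 1 − 0 + 1 = 2.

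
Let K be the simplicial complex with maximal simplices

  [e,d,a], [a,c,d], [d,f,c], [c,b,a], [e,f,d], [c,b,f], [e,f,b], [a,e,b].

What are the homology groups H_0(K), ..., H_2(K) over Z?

H_0 = Z,  H_1 = 0,  H_2 = Z.

Order the vertices as a < b < c < d < e < f. Listing each simplex with vertices in this order, K has dimension 2 with simplices:

  0-simplices (6): a, b, c, d, e, f
  1-simplices (12): ab, ac, ad, ae, bc, be, bf, cd, cf, de, df, ef
  2-simplices (8): abc, abe, acd, ade, bcf, bef, cdf, def

Hence C_0 ≅ Z^6, C_1 ≅ Z^12, C_2 ≅ Z^8.

Boundary ∂_1: C_1 → C_0 is given by ∂[p,q] = [q] − [p].
As a 6×12 matrix over Z this has rank 5, with invariant factors (1,1,1,1,1).

Boundary ∂_2: C_2 → C_1 sends each 2-simplex [p,q,r] to [q,r] − [p,r] + [p,q]. For instance
  ∂bcf = cf − bf + bc,
  ∂ade = de − ae + ad.
The 12×8 boundary matrix has rank 7 and Smith normal form diag(1,1,1,1,1,1,1).

Reading off H_k = ker ∂_k / im ∂_{k+1}:

  H_0: rank C_0 − rank ∂_1 = 6 − 5 = 1, and the invariant factors of ∂_1 are all 1, so H_0 = Z.
  H_1: rank ker ∂_1 − rank ∂_2 = (12 − 5) − 7 = 0, and the invariant factors of ∂_2 are all 1, so H_1 = 0.
  H_2: rank ker ∂_2 − rank ∂_3 = (8 − 7) − 0 = 1, and there is no ∂_3, so H_2 = Z.

(K is a triangulation of the 2-sphere S^2.)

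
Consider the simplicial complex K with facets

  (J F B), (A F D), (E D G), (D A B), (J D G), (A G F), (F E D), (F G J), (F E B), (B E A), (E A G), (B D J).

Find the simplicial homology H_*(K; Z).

K has 7 vertices, 18 edges, 12 triangles.
rank ∂_0 = 0, rank ∂_1 = 6 ⇒ b_0 = 7 − 0 − 6 = 1; all invariant factors of ∂_1 are 1 so no torsion. So H_0 ≅ Z.
rank ∂_1 = 6, rank ∂_2 = 12 ⇒ b_1 = 18 − 6 − 12 = 0; ∂_2 has invariant factor(s) [2] giving torsion. So H_1 ≅ Z/2.
rank ∂_2 = 12, rank ∂_3 = 0 ⇒ b_2 = 12 − 12 − 0 = 0. So H_2 ≅ 0.

H_0 = Z,  H_1 = Z/2,  H_2 = 0.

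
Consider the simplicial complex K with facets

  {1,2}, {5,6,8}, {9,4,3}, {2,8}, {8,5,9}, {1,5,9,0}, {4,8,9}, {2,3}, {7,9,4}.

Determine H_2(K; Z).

H_2 ≅ 0.

Take the total order 0 < 1 < 2 < 3 < 4 < 5 < 6 < 7 < 8 < 9 on the vertex set. Then K (dimension 3) consists of the simplices:

  0-simplices (10): [0], [1], [2], [3], [4], [5], [6], [7], [8], [9]
  1-simplices (19): [0,1], [0,5], [0,9], [1,2], [1,5], [1,9], [2,3], [2,8], [3,4], [3,9], [4,7], [4,8], [4,9], [5,6], [5,8], [5,9], [6,8], [7,9], [8,9]
  2-simplices (9): [0,1,5], [0,1,9], [0,5,9], [1,5,9], [3,4,9], [4,7,9], [4,8,9], [5,6,8], [5,8,9]
  3-simplices (1): [0,1,5,9]

giving chain groups C_0 ≅ Z^10, C_1 ≅ Z^19, C_2 ≅ Z^9, C_3 ≅ Z^1.

The boundary map ∂_1: C_1 → C_0 maps an edge to its endpoints' difference, ∂[p,q] = q − p. For instance
  ∂[5,8] = [8] − [5].
The resulting 10×19 matrix has rank 9, and its Smith normal form has invariant factors (1,1,1,1,1,1,1,1,1).

The boundary map ∂_2: C_2 → C_1 sends each 2-simplex [p,q,r] to [q,r] − [p,r] + [p,q]. For instance
  ∂[4,7,9] = [7,9] − [4,9] + [4,7],
  ∂[3,4,9] = [4,9] − [3,9] + [3,4].
The resulting 19×9 matrix has rank 8, and its Smith normal form has invariant factors (1,1,1,1,1,1,1,1).

The boundary map ∂_3: C_3 → C_2 sends each 3-simplex σ to the alternating sum Σ_i (−1)^i (σ with its i-th vertex removed). For instance
  ∂[0,1,5,9] = [1,5,9] − [0,5,9] + [0,1,9] − [0,1,5].
The 9×1 boundary matrix has rank 1 and Smith normal form diag(1).

Now H_k = ker ∂_k / im ∂_{k+1}, so:

  H_2: rank ker ∂_2 − rank ∂_3 = (9 − 8) − 1 = 0, and the invariant factors of ∂_3 are all 1, so H_2 = 0.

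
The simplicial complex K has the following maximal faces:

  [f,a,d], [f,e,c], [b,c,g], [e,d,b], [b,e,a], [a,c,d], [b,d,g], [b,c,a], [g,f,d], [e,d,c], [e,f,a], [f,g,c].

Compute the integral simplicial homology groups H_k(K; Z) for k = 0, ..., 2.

Take the total order a < b < c < d < e < f < g on the vertex set. Then K (dimension 2) consists of the simplices:

  0-simplices (7): a, b, c, d, e, f, g
  1-simplices (18): ab, ac, ad, ae, af, bc, bd, be, bg, cd, ce, cf, cg, de, df, dg, ef, fg
  2-simplices (12): abc, abe, acd, adf, aef, bcg, bde, bdg, cde, cef, cfg, dfg

Hence C_0 ≅ Z^7, C_1 ≅ Z^18, C_2 ≅ Z^12.

∂_1: C_1 → C_0 maps an edge to its endpoints' difference, ∂[p,q] = q − p. For instance
  ∂bg = g − b.
The resulting 7×18 matrix has rank 6, and its Smith normal form has invariant factors (1,1,1,1,1,1).

∂_2: C_2 → C_1 maps a triangle to the signed sum of its edges. For instance
  ∂bcg = cg − bg + bc,
  ∂dfg = fg − dg + df.
The 18×12 boundary matrix has rank 12 and Smith normal form diag(1,1,1,1,1,1,1,1,1,1,1,2).

From H_k ≅ ker(∂_k) / im(∂_{k+1}) we obtain:

  H_0: rank C_0 − rank ∂_1 = 7 − 6 = 1, and the invariant factors of ∂_1 are all 1, so H_0 = Z.
  H_1: rank ker ∂_1 − rank ∂_2 = (18 − 6) − 12 = 0, and ∂_2 has invariant factor 2 > 1, so H_1 = Z/2.
  H_2: rank ker ∂_2 − rank ∂_3 = (12 − 12) − 0 = 0, and there is no ∂_3, so H_2 = 0.

(K is a triangulation of the real projective plane RP^2.)

H_0 = Z,  H_1 = Z/2,  H_2 = 0.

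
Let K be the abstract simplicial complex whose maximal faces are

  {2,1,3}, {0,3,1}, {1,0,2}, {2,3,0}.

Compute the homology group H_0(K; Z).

K has 4 vertices, 6 edges, 4 triangles.
rank ∂_0 = 0, rank ∂_1 = 3 ⇒ b_0 = 4 − 0 − 3 = 1; all invariant factors of ∂_1 are 1 so no torsion. So H_0 ≅ Z.

H_0 = Z.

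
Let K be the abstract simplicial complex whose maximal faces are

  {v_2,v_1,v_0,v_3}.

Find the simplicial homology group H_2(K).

H_2 = 0.

Fix the vertex order v_0 < v_1 < v_2 < v_3 and write every simplex with vertices in increasing order. Then dim K = 3 and the simplices of K are:

  0-simplices (4): [v_0], [v_1], [v_2], [v_3]
  1-simplices (6): [v_0,v_1], [v_0,v_2], [v_0,v_3], [v_1,v_2], [v_1,v_3], [v_2,v_3]
  2-simplices (4): [v_0,v_1,v_2], [v_0,v_1,v_3], [v_0,v_2,v_3], [v_1,v_2,v_3]
  3-simplices (1): [v_0,v_1,v_2,v_3]

so the chain groups are C_0 ≅ Z^4, C_1 ≅ Z^6, C_2 ≅ Z^4, C_3 ≅ Z^1.

∂_1: C_1 → C_0 is given by ∂[p,q] = [q] − [p]. For instance
  ∂[v_0,v_3] = [v_3] − [v_0].
As a 4×6 matrix over Z this has rank 3, with invariant factors (1,1,1).

∂_2: C_2 → C_1 acts by ∂[p,q,r] = [q,r] − [p,r] + [p,q]. For instance
  ∂[v_0,v_2,v_3] = [v_2,v_3] − [v_0,v_3] + [v_0,v_2],
  ∂[v_0,v_1,v_2] = [v_1,v_2] − [v_0,v_2] + [v_0,v_1].
The 6×4 boundary matrix has rank 3 and Smith normal form diag(1,1,1).

∂_3: C_3 → C_2 sends each 3-simplex σ to the alternating sum Σ_i (−1)^i (σ with its i-th vertex removed). For instance
  ∂[v_0,v_1,v_2,v_3] = [v_1,v_2,v_3] − [v_0,v_2,v_3] + [v_0,v_1,v_3] − [v_0,v_1,v_2].
This gives a 4×1 integer matrix of rank 1; reducing to Smith normal form yields diagonal entries (1).

Reading off H_k = ker ∂_k / im ∂_{k+1}:

  H_2: rank ker ∂_2 − rank ∂_3 = (4 − 3) − 1 = 0, and the invariant factors of ∂_3 are all 1, so H_2 = 0.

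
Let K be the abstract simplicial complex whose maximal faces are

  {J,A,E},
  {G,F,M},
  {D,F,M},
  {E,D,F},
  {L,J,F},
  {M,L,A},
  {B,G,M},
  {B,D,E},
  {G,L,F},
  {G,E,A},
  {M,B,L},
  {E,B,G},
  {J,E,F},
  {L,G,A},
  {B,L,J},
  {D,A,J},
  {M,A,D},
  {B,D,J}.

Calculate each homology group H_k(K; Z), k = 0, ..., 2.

H_0 ≅ Z,  H_1 ≅ Z ⊕ Z_2,  H_2 = 0.

Fix the vertex order A < B < D < E < F < G < J < L < M and write every simplex with vertices in increasing order. Then dim K = 2 and the simplices of K are:

  0-simplices (9): A, B, D, E, F, G, J, L, M
  1-simplices (27): AD, AE, AG, AJ, AL, AM, BD, BE, BG, BJ, BL, BM, DE, DF, DJ, DM, EF, EG, EJ, FG, FJ, FL, FM, GL, GM, JL, LM
  2-simplices (18): ADJ, ADM, AEG, AEJ, AGL, ALM, BDE, BDJ, BEG, BGM, BJL, BLM, DEF, DFM, EFJ, FGL, FGM, FJL

so the chain groups are C_0 ≅ Z^9, C_1 ≅ Z^27, C_2 ≅ Z^18.

Boundary ∂_1: C_1 → C_0 maps an edge to its endpoints' difference, ∂[p,q] = q − p. For instance
  ∂AJ = J − A.
The resulting 9×27 matrix has rank 8, and its Smith normal form has invariant factors (1,1,1,1,1,1,1,1).

The boundary map ∂_2: C_2 → C_1 sends each 2-simplex [p,q,r] to [q,r] − [p,r] + [p,q]. For instance
  ∂DFM = FM − DM + DF,
  ∂AEJ = EJ − AJ + AE.
The 27×18 boundary matrix has rank 18 and Smith normal form diag(1,1,1,1,1,1,1,1,1,1,1,1,1,1,1,1,1,2).

Now H_k = ker ∂_k / im ∂_{k+1}, so:

  H_0: rank C_0 − rank ∂_1 = 9 − 8 = 1, and the invariant factors of ∂_1 are all 1, so H_0 = Z.
  H_1: rank ker ∂_1 − rank ∂_2 = (27 − 8) − 18 = 1, and ∂_2 has invariant factor 2 > 1, so H_1 = Z ⊕ Z_2.
  H_2: rank ker ∂_2 − rank ∂_3 = (18 − 18) − 0 = 0, and there is no ∂_3, so H_2 = 0.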